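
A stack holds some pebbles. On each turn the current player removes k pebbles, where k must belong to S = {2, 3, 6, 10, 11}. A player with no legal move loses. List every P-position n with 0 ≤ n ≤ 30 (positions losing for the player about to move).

0, 1, 5, 9, 13, 14, 18, 22, 26, 27

n :  0  1  2  3  4  5  6  7  8  9 10 11 12 13 14 15 16 17 18 19 20 21 22 23 24 25 26 27 28 29 30
G :  0  0  1  1  2  0  3  1  2  0  3  1  2  0  0  1  1  2  0  3  1  2  0  3  1  2  0  0  1  1  2
P-positions are exactly the n with G(n) = 0.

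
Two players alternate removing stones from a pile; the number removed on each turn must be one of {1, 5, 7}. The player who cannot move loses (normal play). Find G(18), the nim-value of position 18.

0

n :  0  1  2  3  4  5  6  7  8  9 10 11 12 13 14 15 16 17 18
G :  0  1  0  1  0  1  0  1  0  1  0  1  0  1  0  1  0  1  0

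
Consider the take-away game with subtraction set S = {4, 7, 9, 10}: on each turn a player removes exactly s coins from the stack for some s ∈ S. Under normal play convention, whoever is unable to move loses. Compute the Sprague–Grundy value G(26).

3

G(0) = 0
G(1) = mex{} = 0
G(2) = mex{} = 0
G(3) = mex{} = 0
G(4) = mex{0} = 1
G(5) = mex{0} = 1
G(6) = mex{0} = 1
G(7) = mex{0,0} = 1
G(8) = mex{1,0} = 2
G(9) = mex{1,0,0} = 2
G(10) = mex{1,0,0,0} = 2
G(11) = mex{1,1,0,0} = 2
G(12) = mex{2,1,0,0} = 3
G(13) = mex{2,1,1,0} = 3
G(14) = mex{2,1,1,1} = 0
G(15) = mex{2,2,1,1} = 0
G(16) = mex{3,2,1,1} = 0
G(17) = mex{3,2,2,1} = 0
G(18) = mex{0,2,2,2} = 1
G(19) = mex{0,3,2,2} = 1
G(20) = mex{0,3,2,2} = 1
G(21) = mex{0,0,3,2} = 1
G(22) = mex{1,0,3,3} = 2
G(23) = mex{1,0,0,3} = 2
G(24) = mex{1,0,0,0} = 2
G(25) = mex{1,1,0,0} = 2
G(26) = mex{2,1,0,0} = 3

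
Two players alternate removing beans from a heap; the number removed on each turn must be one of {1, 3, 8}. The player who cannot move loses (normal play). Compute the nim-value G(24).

0

n :  0  1  2  3  4  5  6  7  8  9 10 11 12 13 14 15 16 17 18 19 20 21 22 23 24
G :  0  1  0  1  0  1  0  1  2  3  2  0  1  0  1  0  1  0  1  2  3  2  0  1  0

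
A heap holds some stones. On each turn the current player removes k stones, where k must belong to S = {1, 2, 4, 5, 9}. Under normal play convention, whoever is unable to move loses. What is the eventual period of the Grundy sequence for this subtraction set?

G(0) = 0
G(1) = mex{0} = 1
G(2) = mex{1,0} = 2
G(3) = mex{2,1} = 0
G(4) = mex{0,2,0} = 1
G(5) = mex{1,0,1,0} = 2
G(6) = mex{2,1,2,1} = 0
G(7) = mex{0,2,0,2} = 1
G(8) = mex{1,0,1,0} = 2
G(9) = mex{2,1,2,1,0} = 3
G(10) = mex{3,2,0,2,1} = 4
G(11) = mex{4,3,1,0,2} = 5
G(12) = mex{5,4,2,1,0} = 3
G(13) = mex{3,5,3,2,1} = 0
G(14) = mex{0,3,4,3,2} = 1
G(15) = mex{1,0,5,4,0} = 2
G(16) = mex{2,1,3,5,1} = 0
G(17) = mex{0,2,0,3,2} = 1
G(18) = mex{1,0,1,0,3} = 2
G(19) = mex{2,1,2,1,4} = 0
G(20) = mex{0,2,0,2,5} = 1
G(21) = mex{1,0,1,0,3} = 2
G(22) = mex{2,1,2,1,0} = 3
G(23) = mex{3,2,0,2,1} = 4
G(24) = mex{4,3,1,0,2} = 5
G(25) = mex{5,4,2,1,0} = 3
G(26) = mex{3,5,3,2,1} = 0
G(27) = mex{0,3,4,3,2} = 1
G(n+13) = G(n) holds for n = 0,…,8 (a full window of length max(S) = 9), so the sequence is purely periodic with period 13.

13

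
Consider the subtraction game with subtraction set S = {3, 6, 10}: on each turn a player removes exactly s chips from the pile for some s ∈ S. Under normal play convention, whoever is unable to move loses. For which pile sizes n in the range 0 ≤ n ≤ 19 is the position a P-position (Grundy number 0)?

0, 1, 2, 9, 13, 14, 18

G(0) = 0
G(1) = mex{} = 0
G(2) = mex{} = 0
G(3) = mex{0} = 1
G(4) = mex{0} = 1
G(5) = mex{0} = 1
G(6) = mex{1,0} = 2
G(7) = mex{1,0} = 2
G(8) = mex{1,0} = 2
G(9) = mex{2,1} = 0
G(10) = mex{2,1,0} = 3
G(11) = mex{2,1,0} = 3
G(12) = mex{0,2,0} = 1
G(13) = mex{3,2,1} = 0
G(14) = mex{3,2,1} = 0
G(15) = mex{1,0,1} = 2
G(16) = mex{0,3,2} = 1
G(17) = mex{0,3,2} = 1
G(18) = mex{2,1,2} = 0
G(19) = mex{1,0,0} = 2
P-positions are exactly the n with G(n) = 0.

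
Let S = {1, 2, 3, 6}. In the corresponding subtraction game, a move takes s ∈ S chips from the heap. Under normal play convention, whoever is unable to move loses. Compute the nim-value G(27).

n :  0  1  2  3  4  5  6  7  8  9 10 11 12 13 14 15 16 17 18 19 20 21 22 23 24 25 26 27
G :  0  1  2  3  0  1  2  3  0  1  2  3  0  1  2  3  0  1  2  3  0  1  2  3  0  1  2  3

3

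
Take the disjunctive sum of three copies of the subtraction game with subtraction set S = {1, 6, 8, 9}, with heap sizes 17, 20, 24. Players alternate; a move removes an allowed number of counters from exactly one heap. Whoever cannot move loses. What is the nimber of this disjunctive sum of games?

1

All heaps use S = {1, 6, 8, 9}:
n :  0  1  2  3  4  5  6  7  8  9 10 11 12 13 14 15 16 17 18 19 20 21 22 23 24
G :  0  1  0  1  0  1  2  0  1  2  3  2  3  2  0  1  2  0  1  0  1  0  1  2  0
Heap A: G(17) = 0.
Heap B: G(20) = 1.
Heap C: G(24) = 0.
Combined Grundy value = 0 ⊕ 1 ⊕ 0 = 1.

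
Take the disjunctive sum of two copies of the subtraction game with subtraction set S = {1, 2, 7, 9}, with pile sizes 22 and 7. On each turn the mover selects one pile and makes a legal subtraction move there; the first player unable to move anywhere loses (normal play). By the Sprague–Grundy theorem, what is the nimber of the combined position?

1

All piles use S = {1, 2, 7, 9}:
G(0) = 0
G(1) = mex{0} = 1
G(2) = mex{1,0} = 2
G(3) = mex{2,1} = 0
G(4) = mex{0,2} = 1
G(5) = mex{1,0} = 2
G(6) = mex{2,1} = 0
G(7) = mex{0,2,0} = 1
G(8) = mex{1,0,1} = 2
G(9) = mex{2,1,2,0} = 3
G(10) = mex{3,2,0,1} = 4
G(11) = mex{4,3,1,2} = 0
G(12) = mex{0,4,2,0} = 1
G(13) = mex{1,0,0,1} = 2
G(14) = mex{2,1,1,2} = 0
G(15) = mex{0,2,2,0} = 1
G(16) = mex{1,0,3,1} = 2
G(17) = mex{2,1,4,2} = 0
G(18) = mex{0,2,0,3} = 1
G(19) = mex{1,0,1,4} = 2
G(20) = mex{2,1,2,0} = 3
G(21) = mex{3,2,0,1} = 4
G(22) = mex{4,3,1,2} = 0
Pile A: G(22) = 0.
Pile B: G(7) = 1.
Combined Grundy value = 0 ⊕ 1 = 1.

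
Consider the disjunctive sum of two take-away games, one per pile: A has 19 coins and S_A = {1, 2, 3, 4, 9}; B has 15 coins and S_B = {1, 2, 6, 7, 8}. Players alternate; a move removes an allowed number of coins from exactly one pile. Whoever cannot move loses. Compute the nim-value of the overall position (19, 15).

4

Pile A, S = {1, 2, 3, 4, 9}:
n :  0  1  2  3  4  5  6  7  8  9 10 11 12 13 14 15 16 17 18 19
G :  0  1  2  3  4  0  1  2  3  4  0  1  2  3  4  0  1  2  3  4
G_A(19) = 4.
Pile B, S = {1, 2, 6, 7, 8}:
G(0) = 0
G(1) = mex{0} = 1
G(2) = mex{1,0} = 2
G(3) = mex{2,1} = 0
G(4) = mex{0,2} = 1
G(5) = mex{1,0} = 2
G(6) = mex{2,1,0} = 3
G(7) = mex{3,2,1,0} = 4
G(8) = mex{4,3,2,1,0} = 5
G(9) = mex{5,4,0,2,1} = 3
G(10) = mex{3,5,1,0,2} = 4
G(11) = mex{4,3,2,1,0} = 5
G(12) = mex{5,4,3,2,1} = 0
G(13) = mex{0,5,4,3,2} = 1
G(14) = mex{1,0,5,4,3} = 2
G(15) = mex{2,1,3,5,4} = 0
G_B(15) = 0.
Combined Grundy value = 4 ⊕ 0 = 4.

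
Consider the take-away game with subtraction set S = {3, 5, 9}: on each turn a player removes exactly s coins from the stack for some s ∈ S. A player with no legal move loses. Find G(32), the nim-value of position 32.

n :  0  1  2  3  4  5  6  7  8  9 10 11 12 13 14 15 16 17 18 19 20 21 22 23 24 25 26 27 28 29 30 31 32
G :  0  0  0  1  1  1  2  2  0  3  3  1  0  2  0  1  0  1  0  1  0  1  0  1  0  1  0  1  0  1  0  1  0

0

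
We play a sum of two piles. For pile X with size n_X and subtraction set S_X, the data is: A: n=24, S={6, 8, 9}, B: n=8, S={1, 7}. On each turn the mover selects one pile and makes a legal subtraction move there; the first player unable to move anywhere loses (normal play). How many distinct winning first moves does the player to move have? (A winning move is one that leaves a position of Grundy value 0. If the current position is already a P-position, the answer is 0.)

Pile A, S = {6, 8, 9}:
n :  0  1  2  3  4  5  6  7  8  9 10 11 12 13 14 15 16 17 18 19 20 21 22 23 24
G :  0  0  0  0  0  0  1  1  1  1  1  1  2  2  2  0  0  0  0  0  0  1  1  1  1
G_A(24) = 1.
Pile B, S = {1, 7}:
G(0) = 0
G(1) = mex{0} = 1
G(2) = mex{1} = 0
G(3) = mex{0} = 1
G(4) = mex{1} = 0
G(5) = mex{0} = 1
G(6) = mex{1} = 0
G(7) = mex{0,0} = 1
G(8) = mex{1,1} = 0
G_B(8) = 0.
Combined Grundy value = 1 ⊕ 0 = 1.
A winning move leaves total XOR = 0, i.e. changes one component's Grundy value g to g ⊕ X where X is the current total.
Pile A: need g' = 1⊕1 = 0. Options: 24−6→G=0, 24−8→G=0, 24−9→G=0. Hits: 3.
Pile B: need g' = 0⊕1 = 1. Options: 8−1→G=1, 8−7→G=1. Hits: 2.

5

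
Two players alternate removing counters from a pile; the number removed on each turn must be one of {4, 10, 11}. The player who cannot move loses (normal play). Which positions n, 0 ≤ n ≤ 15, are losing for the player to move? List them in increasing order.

n :  0  1  2  3  4  5  6  7  8  9 10 11 12 13 14 15
G :  0  0  0  0  1  1  1  1  0  0  2  2  1  1  3  0
P-positions are exactly the n with G(n) = 0.

0, 1, 2, 3, 8, 9, 15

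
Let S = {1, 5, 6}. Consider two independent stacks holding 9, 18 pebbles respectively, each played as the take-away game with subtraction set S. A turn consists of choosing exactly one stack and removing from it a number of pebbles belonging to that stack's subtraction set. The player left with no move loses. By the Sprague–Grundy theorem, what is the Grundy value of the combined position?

All stacks use S = {1, 5, 6}:
G(0) = 0
G(1) = mex{0} = 1
G(2) = mex{1} = 0
G(3) = mex{0} = 1
G(4) = mex{1} = 0
G(5) = mex{0,0} = 1
G(6) = mex{1,1,0} = 2
G(7) = mex{2,0,1} = 3
G(8) = mex{3,1,0} = 2
G(9) = mex{2,0,1} = 3
G(10) = mex{3,1,0} = 2
G(11) = mex{2,2,1} = 0
G(12) = mex{0,3,2} = 1
G(13) = mex{1,2,3} = 0
G(14) = mex{0,3,2} = 1
G(15) = mex{1,2,3} = 0
G(16) = mex{0,0,2} = 1
G(17) = mex{1,1,0} = 2
G(18) = mex{2,0,1} = 3
Stack A: G(9) = 3.
Stack B: G(18) = 3.
Combined Grundy value = 3 ⊕ 3 = 0.

0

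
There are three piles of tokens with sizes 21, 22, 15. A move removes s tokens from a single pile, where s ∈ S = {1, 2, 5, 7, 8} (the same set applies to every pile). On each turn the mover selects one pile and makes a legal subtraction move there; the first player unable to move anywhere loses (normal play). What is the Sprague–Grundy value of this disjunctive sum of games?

All piles use S = {1, 2, 5, 7, 8}:
n :  0  1  2  3  4  5  6  7  8  9 10 11 12 13 14 15 16 17 18 19 20 21 22
G :  0  1  2  0  1  2  0  1  2  0  1  2  0  1  2  0  1  2  0  1  2  0  1
Pile A: G(21) = 0.
Pile B: G(22) = 1.
Pile C: G(15) = 0.
Combined Grundy value = 0 ⊕ 1 ⊕ 0 = 1.

1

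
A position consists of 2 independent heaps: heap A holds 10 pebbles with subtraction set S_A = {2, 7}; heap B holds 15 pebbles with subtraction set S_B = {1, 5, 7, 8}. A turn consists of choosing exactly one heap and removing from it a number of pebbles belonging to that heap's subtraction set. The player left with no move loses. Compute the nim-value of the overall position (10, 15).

0

Heap A, S = {2, 7}:
G(0) = 0
G(1) = mex{} = 0
G(2) = mex{0} = 1
G(3) = mex{0} = 1
G(4) = mex{1} = 0
G(5) = mex{1} = 0
G(6) = mex{0} = 1
G(7) = mex{0,0} = 1
G(8) = mex{1,0} = 2
G(9) = mex{1,1} = 0
G(10) = mex{2,1} = 0
G_A(10) = 0.
Heap B, S = {1, 5, 7, 8}:
n :  0  1  2  3  4  5  6  7  8  9 10 11 12 13 14 15
G :  0  1  0  1  0  1  0  1  2  3  2  3  2  3  2  0
G_B(15) = 0.
Combined Grundy value = 0 ⊕ 0 = 0.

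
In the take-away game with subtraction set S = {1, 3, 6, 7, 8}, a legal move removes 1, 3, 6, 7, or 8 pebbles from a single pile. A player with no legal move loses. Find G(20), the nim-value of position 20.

G(0) = 0
G(1) = mex{0} = 1
G(2) = mex{1} = 0
G(3) = mex{0,0} = 1
G(4) = mex{1,1} = 0
G(5) = mex{0,0} = 1
G(6) = mex{1,1,0} = 2
G(7) = mex{2,0,1,0} = 3
G(8) = mex{3,1,0,1,0} = 2
G(9) = mex{2,2,1,0,1} = 3
G(10) = mex{3,3,0,1,0} = 2
G(11) = mex{2,2,1,0,1} = 3
G(12) = mex{3,3,2,1,0} = 4
G(13) = mex{4,2,3,2,1} = 0
G(14) = mex{0,3,2,3,2} = 1
G(15) = mex{1,4,3,2,3} = 0
G(16) = mex{0,0,2,3,2} = 1
G(17) = mex{1,1,3,2,3} = 0
G(18) = mex{0,0,4,3,2} = 1
G(19) = mex{1,1,0,4,3} = 2
G(20) = mex{2,0,1,0,4} = 3

3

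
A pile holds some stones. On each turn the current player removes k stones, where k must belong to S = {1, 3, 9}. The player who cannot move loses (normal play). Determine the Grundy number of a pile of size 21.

n :  0  1  2  3  4  5  6  7  8  9 10 11 12 13 14 15 16 17 18 19 20 21
G :  0  1  0  1  0  1  0  1  0  1  0  1  0  1  0  1  0  1  0  1  0  1

1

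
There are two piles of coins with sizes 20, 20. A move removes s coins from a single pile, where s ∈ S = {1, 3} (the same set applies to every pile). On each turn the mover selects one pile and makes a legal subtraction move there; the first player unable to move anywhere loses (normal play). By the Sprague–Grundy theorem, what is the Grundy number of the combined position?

All piles use S = {1, 3}:
n :  0  1  2  3  4  5  6  7  8  9 10 11 12 13 14 15 16 17 18 19 20
G :  0  1  0  1  0  1  0  1  0  1  0  1  0  1  0  1  0  1  0  1  0
Pile A: G(20) = 0.
Pile B: G(20) = 0.
Combined Grundy value = 0 ⊕ 0 = 0.

0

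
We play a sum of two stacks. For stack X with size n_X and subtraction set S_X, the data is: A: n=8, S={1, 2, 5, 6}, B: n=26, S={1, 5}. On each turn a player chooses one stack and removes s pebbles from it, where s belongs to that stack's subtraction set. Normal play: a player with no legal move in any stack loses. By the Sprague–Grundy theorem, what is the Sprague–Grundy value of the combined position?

Stack A, S = {1, 2, 5, 6}:
n : 0 1 2 3 4 5 6 7 8
G : 0 1 2 0 1 2 3 0 1
G_A(8) = 1.
Stack B, S = {1, 5}:
G(0) = 0
G(1) = mex{0} = 1
G(2) = mex{1} = 0
G(3) = mex{0} = 1
G(4) = mex{1} = 0
G(5) = mex{0,0} = 1
G(6) = mex{1,1} = 0
G(7) = mex{0,0} = 1
G(8) = mex{1,1} = 0
G(9) = mex{0,0} = 1
G(10) = mex{1,1} = 0
G(11) = mex{0,0} = 1
G(12) = mex{1,1} = 0
G(13) = mex{0,0} = 1
G(14) = mex{1,1} = 0
G(15) = mex{0,0} = 1
G(16) = mex{1,1} = 0
G(17) = mex{0,0} = 1
G(18) = mex{1,1} = 0
G(19) = mex{0,0} = 1
G(20) = mex{1,1} = 0
G(21) = mex{0,0} = 1
G(22) = mex{1,1} = 0
G(23) = mex{0,0} = 1
G(24) = mex{1,1} = 0
G(25) = mex{0,0} = 1
G(26) = mex{1,1} = 0
G_B(26) = 0.
Combined Grundy value = 1 ⊕ 0 = 1.

1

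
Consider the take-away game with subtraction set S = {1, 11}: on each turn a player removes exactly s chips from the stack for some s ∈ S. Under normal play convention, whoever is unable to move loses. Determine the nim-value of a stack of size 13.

G(0) = 0
G(1) = mex{0} = 1
G(2) = mex{1} = 0
G(3) = mex{0} = 1
G(4) = mex{1} = 0
G(5) = mex{0} = 1
G(6) = mex{1} = 0
G(7) = mex{0} = 1
G(8) = mex{1} = 0
G(9) = mex{0} = 1
G(10) = mex{1} = 0
G(11) = mex{0,0} = 1
G(12) = mex{1,1} = 0
G(13) = mex{0,0} = 1

1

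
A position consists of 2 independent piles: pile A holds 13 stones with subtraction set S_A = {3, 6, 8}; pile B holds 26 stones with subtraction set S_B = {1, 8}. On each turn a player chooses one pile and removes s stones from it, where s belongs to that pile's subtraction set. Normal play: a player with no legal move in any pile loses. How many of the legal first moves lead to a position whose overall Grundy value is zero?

Pile A, S = {3, 6, 8}:
G(0) = 0
G(1) = mex{} = 0
G(2) = mex{} = 0
G(3) = mex{0} = 1
G(4) = mex{0} = 1
G(5) = mex{0} = 1
G(6) = mex{1,0} = 2
G(7) = mex{1,0} = 2
G(8) = mex{1,0,0} = 2
G(9) = mex{2,1,0} = 3
G(10) = mex{2,1,0} = 3
G(11) = mex{2,1,1} = 0
G(12) = mex{3,2,1} = 0
G(13) = mex{3,2,1} = 0
G_A(13) = 0.
Pile B, S = {1, 8}:
n :  0  1  2  3  4  5  6  7  8  9 10 11 12 13 14 15 16 17 18 19 20 21 22 23 24 25 26
G :  0  1  0  1  0  1  0  1  2  0  1  0  1  0  1  0  1  2  0  1  0  1  0  1  0  1  2
G_B(26) = 2.
Combined Grundy value = 0 ⊕ 2 = 2.
A winning move leaves total XOR = 0, i.e. changes one component's Grundy value g to g ⊕ X where X is the current total.
Pile A: need g' = 0⊕2 = 2. Options: 13−3→G=3, 13−6→G=2, 13−8→G=1. Hits: 1.
Pile B: need g' = 2⊕2 = 0. Options: 26−1→G=1, 26−8→G=0. Hits: 1.

2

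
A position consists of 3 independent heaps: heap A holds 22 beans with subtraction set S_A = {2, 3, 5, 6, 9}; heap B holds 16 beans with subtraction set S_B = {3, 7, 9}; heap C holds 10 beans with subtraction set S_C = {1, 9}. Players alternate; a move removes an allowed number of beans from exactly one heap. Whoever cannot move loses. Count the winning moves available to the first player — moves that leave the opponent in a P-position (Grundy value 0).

5

Heap A, S = {2, 3, 5, 6, 9}:
n :  0  1  2  3  4  5  6  7  8  9 10 11 12 13 14 15 16 17 18 19 20 21 22
G :  0  0  1  1  2  2  3  3  0  4  1  5  0  4  1  2  0  3  1  2  0  3  1
G_A(22) = 1.
Heap B, S = {3, 7, 9}:
G(0) = 0
G(1) = mex{} = 0
G(2) = mex{} = 0
G(3) = mex{0} = 1
G(4) = mex{0} = 1
G(5) = mex{0} = 1
G(6) = mex{1} = 0
G(7) = mex{1,0} = 2
G(8) = mex{1,0} = 2
G(9) = mex{0,0,0} = 1
G(10) = mex{2,1,0} = 3
G(11) = mex{2,1,0} = 3
G(12) = mex{1,1,1} = 0
G(13) = mex{3,0,1} = 2
G(14) = mex{3,2,1} = 0
G(15) = mex{0,2,0} = 1
G(16) = mex{2,1,2} = 0
G_B(16) = 0.
Heap C, S = {1, 9}:
G(0) = 0
G(1) = mex{0} = 1
G(2) = mex{1} = 0
G(3) = mex{0} = 1
G(4) = mex{1} = 0
G(5) = mex{0} = 1
G(6) = mex{1} = 0
G(7) = mex{0} = 1
G(8) = mex{1} = 0
G(9) = mex{0,0} = 1
G(10) = mex{1,1} = 0
G_C(10) = 0.
Combined Grundy value = 1 ⊕ 0 ⊕ 0 = 1.
A winning move leaves total XOR = 0, i.e. changes one component's Grundy value g to g ⊕ X where X is the current total.
Heap A: need g' = 1⊕1 = 0. Options: 22−2→G=0, 22−3→G=2, 22−5→G=3, 22−6→G=0, 22−9→G=4. Hits: 2.
Heap B: need g' = 0⊕1 = 1. Options: 16−3→G=2, 16−7→G=1, 16−9→G=2. Hits: 1.
Heap C: need g' = 0⊕1 = 1. Options: 10−1→G=1, 10−9→G=1. Hits: 2.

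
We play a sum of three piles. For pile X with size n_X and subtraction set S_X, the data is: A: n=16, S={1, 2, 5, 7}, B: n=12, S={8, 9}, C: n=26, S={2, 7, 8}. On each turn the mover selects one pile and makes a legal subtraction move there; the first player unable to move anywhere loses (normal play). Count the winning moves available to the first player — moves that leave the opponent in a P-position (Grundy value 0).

6

Pile A, S = {1, 2, 5, 7}:
n :  0  1  2  3  4  5  6  7  8  9 10 11 12 13 14 15 16
G :  0  1  2  0  1  2  0  1  2  0  1  2  0  1  2  0  1
G_A(16) = 1.
Pile B, S = {8, 9}:
n :  0  1  2  3  4  5  6  7  8  9 10 11 12
G :  0  0  0  0  0  0  0  0  1  1  1  1  1
G_B(12) = 1.
Pile C, S = {2, 7, 8}:
G(0) = 0
G(1) = mex{} = 0
G(2) = mex{0} = 1
G(3) = mex{0} = 1
G(4) = mex{1} = 0
G(5) = mex{1} = 0
G(6) = mex{0} = 1
G(7) = mex{0,0} = 1
G(8) = mex{1,0,0} = 2
G(9) = mex{1,1,0} = 2
G(10) = mex{2,1,1} = 0
G(11) = mex{2,0,1} = 3
G(12) = mex{0,0,0} = 1
G(13) = mex{3,1,0} = 2
G(14) = mex{1,1,1} = 0
G(15) = mex{2,2,1} = 0
G(16) = mex{0,2,2} = 1
G(17) = mex{0,0,2} = 1
G(18) = mex{1,3,0} = 2
G(19) = mex{1,1,3} = 0
G(20) = mex{2,2,1} = 0
G(21) = mex{0,0,2} = 1
G(22) = mex{0,0,0} = 1
G(23) = mex{1,1,0} = 2
G(24) = mex{1,1,1} = 0
G(25) = mex{2,2,1} = 0
G(26) = mex{0,0,2} = 1
G_C(26) = 1.
Combined Grundy value = 1 ⊕ 1 ⊕ 1 = 1.
A winning move leaves total XOR = 0, i.e. changes one component's Grundy value g to g ⊕ X where X is the current total.
Pile A: need g' = 1⊕1 = 0. Options: 16−1→G=0, 16−2→G=2, 16−5→G=2, 16−7→G=0. Hits: 2.
Pile B: need g' = 1⊕1 = 0. Options: 12−8→G=0, 12−9→G=0. Hits: 2.
Pile C: need g' = 1⊕1 = 0. Options: 26−2→G=0, 26−7→G=0, 26−8→G=2. Hits: 2.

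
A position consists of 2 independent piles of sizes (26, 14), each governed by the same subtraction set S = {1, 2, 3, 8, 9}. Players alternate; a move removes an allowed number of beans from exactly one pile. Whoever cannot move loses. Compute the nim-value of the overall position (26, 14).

All piles use S = {1, 2, 3, 8, 9}:
G(0) = 0
G(1) = mex{0} = 1
G(2) = mex{1,0} = 2
G(3) = mex{2,1,0} = 3
G(4) = mex{3,2,1} = 0
G(5) = mex{0,3,2} = 1
G(6) = mex{1,0,3} = 2
G(7) = mex{2,1,0} = 3
G(8) = mex{3,2,1,0} = 4
G(9) = mex{4,3,2,1,0} = 5
G(10) = mex{5,4,3,2,1} = 0
G(11) = mex{0,5,4,3,2} = 1
G(12) = mex{1,0,5,0,3} = 2
G(13) = mex{2,1,0,1,0} = 3
G(14) = mex{3,2,1,2,1} = 0
G(15) = mex{0,3,2,3,2} = 1
G(16) = mex{1,0,3,4,3} = 2
G(17) = mex{2,1,0,5,4} = 3
G(18) = mex{3,2,1,0,5} = 4
G(19) = mex{4,3,2,1,0} = 5
G(20) = mex{5,4,3,2,1} = 0
G(21) = mex{0,5,4,3,2} = 1
G(22) = mex{1,0,5,0,3} = 2
G(23) = mex{2,1,0,1,0} = 3
G(24) = mex{3,2,1,2,1} = 0
G(25) = mex{0,3,2,3,2} = 1
G(26) = mex{1,0,3,4,3} = 2
Pile A: G(26) = 2.
Pile B: G(14) = 0.
Combined Grundy value = 2 ⊕ 0 = 2.

2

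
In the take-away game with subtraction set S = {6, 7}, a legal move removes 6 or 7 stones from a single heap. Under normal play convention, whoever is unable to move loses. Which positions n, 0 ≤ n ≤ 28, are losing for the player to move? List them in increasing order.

0, 1, 2, 3, 4, 5, 13, 14, 15, 16, 17, 18, 26, 27, 28

n :  0  1  2  3  4  5  6  7  8  9 10 11 12 13 14 15 16 17 18 19 20 21 22 23 24 25 26 27 28
G :  0  0  0  0  0  0  1  1  1  1  1  1  2  0  0  0  0  0  0  1  1  1  1  1  1  2  0  0  0
P-positions are exactly the n with G(n) = 0.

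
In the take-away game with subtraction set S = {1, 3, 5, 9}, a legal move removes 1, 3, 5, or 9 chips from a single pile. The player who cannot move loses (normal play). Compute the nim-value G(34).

n :  0  1  2  3  4  5  6  7  8  9 10 11 12 13 14 15 16 17 18 19 20 21 22 23 24 25 26 27 28 29 30 31 32 33 34
G :  0  1  0  1  0  1  0  1  0  1  0  1  0  1  0  1  0  1  0  1  0  1  0  1  0  1  0  1  0  1  0  1  0  1  0

0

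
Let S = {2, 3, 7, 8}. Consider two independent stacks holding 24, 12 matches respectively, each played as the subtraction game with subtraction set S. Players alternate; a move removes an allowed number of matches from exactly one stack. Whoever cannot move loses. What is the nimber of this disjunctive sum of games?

All stacks use S = {2, 3, 7, 8}:
n :  0  1  2  3  4  5  6  7  8  9 10 11 12 13 14 15 16 17 18 19 20 21 22 23 24
G :  0  0  1  1  2  0  0  1  1  2  0  0  1  1  2  0  0  1  1  2  0  0  1  1  2
Stack A: G(24) = 2.
Stack B: G(12) = 1.
Combined Grundy value = 2 ⊕ 1 = 3.

3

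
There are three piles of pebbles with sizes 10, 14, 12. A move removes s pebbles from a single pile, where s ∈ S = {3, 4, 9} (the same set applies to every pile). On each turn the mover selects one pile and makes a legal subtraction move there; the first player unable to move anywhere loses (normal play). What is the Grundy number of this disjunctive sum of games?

3

All piles use S = {3, 4, 9}:
G(0) = 0
G(1) = mex{} = 0
G(2) = mex{} = 0
G(3) = mex{0} = 1
G(4) = mex{0,0} = 1
G(5) = mex{0,0} = 1
G(6) = mex{1,0} = 2
G(7) = mex{1,1} = 0
G(8) = mex{1,1} = 0
G(9) = mex{2,1,0} = 3
G(10) = mex{0,2,0} = 1
G(11) = mex{0,0,0} = 1
G(12) = mex{3,0,1} = 2
G(13) = mex{1,3,1} = 0
G(14) = mex{1,1,1} = 0
Pile A: G(10) = 1.
Pile B: G(14) = 0.
Pile C: G(12) = 2.
Combined Grundy value = 1 ⊕ 0 ⊕ 2 = 3.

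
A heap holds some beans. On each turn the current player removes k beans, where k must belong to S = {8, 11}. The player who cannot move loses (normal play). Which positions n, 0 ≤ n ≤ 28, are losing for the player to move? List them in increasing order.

G(0) = 0
G(1) = mex{} = 0
G(2) = mex{} = 0
G(3) = mex{} = 0
G(4) = mex{} = 0
G(5) = mex{} = 0
G(6) = mex{} = 0
G(7) = mex{} = 0
G(8) = mex{0} = 1
G(9) = mex{0} = 1
G(10) = mex{0} = 1
G(11) = mex{0,0} = 1
G(12) = mex{0,0} = 1
G(13) = mex{0,0} = 1
G(14) = mex{0,0} = 1
G(15) = mex{0,0} = 1
G(16) = mex{1,0} = 2
G(17) = mex{1,0} = 2
G(18) = mex{1,0} = 2
G(19) = mex{1,1} = 0
G(20) = mex{1,1} = 0
G(21) = mex{1,1} = 0
G(22) = mex{1,1} = 0
G(23) = mex{1,1} = 0
G(24) = mex{2,1} = 0
G(25) = mex{2,1} = 0
G(26) = mex{2,1} = 0
G(27) = mex{0,2} = 1
G(28) = mex{0,2} = 1
P-positions are exactly the n with G(n) = 0.

0, 1, 2, 3, 4, 5, 6, 7, 19, 20, 21, 22, 23, 24, 25, 26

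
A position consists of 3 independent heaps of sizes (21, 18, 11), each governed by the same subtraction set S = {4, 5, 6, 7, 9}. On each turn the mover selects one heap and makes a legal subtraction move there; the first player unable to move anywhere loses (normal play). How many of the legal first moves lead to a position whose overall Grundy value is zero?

All heaps use S = {4, 5, 6, 7, 9}:
G(0) = 0
G(1) = mex{} = 0
G(2) = mex{} = 0
G(3) = mex{} = 0
G(4) = mex{0} = 1
G(5) = mex{0,0} = 1
G(6) = mex{0,0,0} = 1
G(7) = mex{0,0,0,0} = 1
G(8) = mex{1,0,0,0} = 2
G(9) = mex{1,1,0,0,0} = 2
G(10) = mex{1,1,1,0,0} = 2
G(11) = mex{1,1,1,1,0} = 2
G(12) = mex{2,1,1,1,0} = 3
G(13) = mex{2,2,1,1,1} = 0
G(14) = mex{2,2,2,1,1} = 0
G(15) = mex{2,2,2,2,1} = 0
G(16) = mex{3,2,2,2,1} = 0
G(17) = mex{0,3,2,2,2} = 1
G(18) = mex{0,0,3,2,2} = 1
G(19) = mex{0,0,0,3,2} = 1
G(20) = mex{0,0,0,0,2} = 1
G(21) = mex{1,0,0,0,3} = 2
Heap A: G(21) = 2.
Heap B: G(18) = 1.
Heap C: G(11) = 2.
Combined Grundy value = 2 ⊕ 1 ⊕ 2 = 1.
A winning move leaves total XOR = 0, i.e. changes one component's Grundy value g to g ⊕ X where X is the current total.
Heap A: need g' = 2⊕1 = 3. Options: 21−4→G=1, 21−5→G=0, 21−6→G=0, 21−7→G=0, 21−9→G=3. Hits: 1.
Heap B: need g' = 1⊕1 = 0. Options: 18−4→G=0, 18−5→G=0, 18−6→G=3, 18−7→G=2, 18−9→G=2. Hits: 2.
Heap C: need g' = 2⊕1 = 3. Options: 11−4→G=1, 11−5→G=1, 11−6→G=1, 11−7→G=1, 11−9→G=0. Hits: 0.

3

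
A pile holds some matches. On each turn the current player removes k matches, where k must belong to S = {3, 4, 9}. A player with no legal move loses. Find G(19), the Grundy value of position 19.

G(0) = 0
G(1) = mex{} = 0
G(2) = mex{} = 0
G(3) = mex{0} = 1
G(4) = mex{0,0} = 1
G(5) = mex{0,0} = 1
G(6) = mex{1,0} = 2
G(7) = mex{1,1} = 0
G(8) = mex{1,1} = 0
G(9) = mex{2,1,0} = 3
G(10) = mex{0,2,0} = 1
G(11) = mex{0,0,0} = 1
G(12) = mex{3,0,1} = 2
G(13) = mex{1,3,1} = 0
G(14) = mex{1,1,1} = 0
G(15) = mex{2,1,2} = 0
G(16) = mex{0,2,0} = 1
G(17) = mex{0,0,0} = 1
G(18) = mex{0,0,3} = 1
G(19) = mex{1,0,1} = 2

2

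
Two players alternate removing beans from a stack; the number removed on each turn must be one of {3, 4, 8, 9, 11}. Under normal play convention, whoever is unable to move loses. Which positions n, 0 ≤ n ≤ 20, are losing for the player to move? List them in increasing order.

n :  0  1  2  3  4  5  6  7  8  9 10 11 12 13 14 15 16 17 18 19 20
G :  0  0  0  1  1  1  2  0  2  3  1  3  4  2  0  5  3  1  2  0  0
P-positions are exactly the n with G(n) = 0.

0, 1, 2, 7, 14, 19, 20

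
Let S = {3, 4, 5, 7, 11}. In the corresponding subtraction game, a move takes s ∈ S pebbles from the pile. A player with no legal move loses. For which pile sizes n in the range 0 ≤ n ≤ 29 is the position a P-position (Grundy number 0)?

G(0) = 0
G(1) = mex{} = 0
G(2) = mex{} = 0
G(3) = mex{0} = 1
G(4) = mex{0,0} = 1
G(5) = mex{0,0,0} = 1
G(6) = mex{1,0,0} = 2
G(7) = mex{1,1,0,0} = 2
G(8) = mex{1,1,1,0} = 2
G(9) = mex{2,1,1,0} = 3
G(10) = mex{2,2,1,1} = 0
G(11) = mex{2,2,2,1,0} = 3
G(12) = mex{3,2,2,1,0} = 4
G(13) = mex{0,3,2,2,0} = 1
G(14) = mex{3,0,3,2,1} = 4
G(15) = mex{4,3,0,2,1} = 5
G(16) = mex{1,4,3,3,1} = 0
G(17) = mex{4,1,4,0,2} = 3
G(18) = mex{5,4,1,3,2} = 0
G(19) = mex{0,5,4,4,2} = 1
G(20) = mex{3,0,5,1,3} = 2
G(21) = mex{0,3,0,4,0} = 1
G(22) = mex{1,0,3,5,3} = 2
G(23) = mex{2,1,0,0,4} = 3
G(24) = mex{1,2,1,3,1} = 0
G(25) = mex{2,1,2,0,4} = 3
G(26) = mex{3,2,1,1,5} = 0
G(27) = mex{0,3,2,2,0} = 1
G(28) = mex{3,0,3,1,3} = 2
G(29) = mex{0,3,0,2,0} = 1
P-positions are exactly the n with G(n) = 0.

0, 1, 2, 10, 16, 18, 24, 26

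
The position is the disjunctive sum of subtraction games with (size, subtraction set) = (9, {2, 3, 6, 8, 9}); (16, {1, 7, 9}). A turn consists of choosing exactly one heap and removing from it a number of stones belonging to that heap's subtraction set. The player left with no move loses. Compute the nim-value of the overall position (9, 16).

2

Heap A, S = {2, 3, 6, 8, 9}:
G(0) = 0
G(1) = mex{} = 0
G(2) = mex{0} = 1
G(3) = mex{0,0} = 1
G(4) = mex{1,0} = 2
G(5) = mex{1,1} = 0
G(6) = mex{2,1,0} = 3
G(7) = mex{0,2,0} = 1
G(8) = mex{3,0,1,0} = 2
G(9) = mex{1,3,1,0,0} = 2
G_A(9) = 2.
Heap B, S = {1, 7, 9}:
G(0) = 0
G(1) = mex{0} = 1
G(2) = mex{1} = 0
G(3) = mex{0} = 1
G(4) = mex{1} = 0
G(5) = mex{0} = 1
G(6) = mex{1} = 0
G(7) = mex{0,0} = 1
G(8) = mex{1,1} = 0
G(9) = mex{0,0,0} = 1
G(10) = mex{1,1,1} = 0
G(11) = mex{0,0,0} = 1
G(12) = mex{1,1,1} = 0
G(13) = mex{0,0,0} = 1
G(14) = mex{1,1,1} = 0
G(15) = mex{0,0,0} = 1
G(16) = mex{1,1,1} = 0
G_B(16) = 0.
Combined Grundy value = 2 ⊕ 0 = 2.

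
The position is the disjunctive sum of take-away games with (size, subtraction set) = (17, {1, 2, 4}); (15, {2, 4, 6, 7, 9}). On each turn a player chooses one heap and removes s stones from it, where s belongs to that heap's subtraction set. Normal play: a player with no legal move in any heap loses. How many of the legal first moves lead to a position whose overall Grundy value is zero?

0

Heap A, S = {1, 2, 4}:
G(0) = 0
G(1) = mex{0} = 1
G(2) = mex{1,0} = 2
G(3) = mex{2,1} = 0
G(4) = mex{0,2,0} = 1
G(5) = mex{1,0,1} = 2
G(6) = mex{2,1,2} = 0
G(7) = mex{0,2,0} = 1
G(8) = mex{1,0,1} = 2
G(9) = mex{2,1,2} = 0
G(10) = mex{0,2,0} = 1
G(11) = mex{1,0,1} = 2
G(12) = mex{2,1,2} = 0
G(13) = mex{0,2,0} = 1
G(14) = mex{1,0,1} = 2
G(15) = mex{2,1,2} = 0
G(16) = mex{0,2,0} = 1
G(17) = mex{1,0,1} = 2
G_A(17) = 2.
Heap B, S = {2, 4, 6, 7, 9}:
G(0) = 0
G(1) = mex{} = 0
G(2) = mex{0} = 1
G(3) = mex{0} = 1
G(4) = mex{1,0} = 2
G(5) = mex{1,0} = 2
G(6) = mex{2,1,0} = 3
G(7) = mex{2,1,0,0} = 3
G(8) = mex{3,2,1,0} = 4
G(9) = mex{3,2,1,1,0} = 4
G(10) = mex{4,3,2,1,0} = 5
G(11) = mex{4,3,2,2,1} = 0
G(12) = mex{5,4,3,2,1} = 0
G(13) = mex{0,4,3,3,2} = 1
G(14) = mex{0,5,4,3,2} = 1
G(15) = mex{1,0,4,4,3} = 2
G_B(15) = 2.
Combined Grundy value = 2 ⊕ 2 = 0.
A winning move leaves total XOR = 0, i.e. changes one component's Grundy value g to g ⊕ X where X is the current total.
Heap A: target g' = 2⊕0 = 2, but every legal move changes the Grundy value (mex property), so 0 moves.
Heap B: target g' = 2⊕0 = 2, but every legal move changes the Grundy value (mex property), so 0 moves.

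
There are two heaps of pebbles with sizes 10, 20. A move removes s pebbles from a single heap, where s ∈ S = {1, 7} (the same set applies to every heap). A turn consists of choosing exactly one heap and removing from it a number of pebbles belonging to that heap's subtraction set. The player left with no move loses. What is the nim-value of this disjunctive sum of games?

All heaps use S = {1, 7}:
n :  0  1  2  3  4  5  6  7  8  9 10 11 12 13 14 15 16 17 18 19 20
G :  0  1  0  1  0  1  0  1  0  1  0  1  0  1  0  1  0  1  0  1  0
Heap A: G(10) = 0.
Heap B: G(20) = 0.
Combined Grundy value = 0 ⊕ 0 = 0.

0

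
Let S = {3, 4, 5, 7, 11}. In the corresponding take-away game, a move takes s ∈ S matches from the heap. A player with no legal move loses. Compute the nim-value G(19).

n :  0  1  2  3  4  5  6  7  8  9 10 11 12 13 14 15 16 17 18 19
G :  0  0  0  1  1  1  2  2  2  3  0  3  4  1  4  5  0  3  0  1

1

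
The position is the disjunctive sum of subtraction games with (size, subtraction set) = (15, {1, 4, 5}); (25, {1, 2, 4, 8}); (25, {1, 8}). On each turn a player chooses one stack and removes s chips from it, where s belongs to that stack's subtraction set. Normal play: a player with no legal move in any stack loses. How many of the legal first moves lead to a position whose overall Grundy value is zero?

Stack A, S = {1, 4, 5}:
n :  0  1  2  3  4  5  6  7  8  9 10 11 12 13 14 15
G :  0  1  0  1  2  3  2  3  0  1  0  1  2  3  2  3
G_A(15) = 3.
Stack B, S = {1, 2, 4, 8}:
n :  0  1  2  3  4  5  6  7  8  9 10 11 12 13 14 15 16 17 18 19 20 21 22 23 24 25
G :  0  1  2  0  1  2  0  1  2  0  1  2  0  1  2  0  1  2  0  1  2  0  1  2  0  1
G_B(25) = 1.
Stack C, S = {1, 8}:
n :  0  1  2  3  4  5  6  7  8  9 10 11 12 13 14 15 16 17 18 19 20 21 22 23 24 25
G :  0  1  0  1  0  1  0  1  2  0  1  0  1  0  1  0  1  2  0  1  0  1  0  1  0  1
G_C(25) = 1.
Combined Grundy value = 3 ⊕ 1 ⊕ 1 = 3.
A winning move leaves total XOR = 0, i.e. changes one component's Grundy value g to g ⊕ X where X is the current total.
Stack A: need g' = 3⊕3 = 0. Options: 15−1→G=2, 15−4→G=1, 15−5→G=0. Hits: 1.
Stack B: need g' = 1⊕3 = 2. Options: 25−1→G=0, 25−2→G=2, 25−4→G=0, 25−8→G=2. Hits: 2.
Stack C: need g' = 1⊕3 = 2. Options: 25−1→G=0, 25−8→G=2. Hits: 1.

4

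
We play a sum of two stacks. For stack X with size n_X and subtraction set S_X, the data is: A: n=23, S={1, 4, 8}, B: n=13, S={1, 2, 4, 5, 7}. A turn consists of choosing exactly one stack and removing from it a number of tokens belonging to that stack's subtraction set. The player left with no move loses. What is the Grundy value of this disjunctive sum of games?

3

Stack A, S = {1, 4, 8}:
G(0) = 0
G(1) = mex{0} = 1
G(2) = mex{1} = 0
G(3) = mex{0} = 1
G(4) = mex{1,0} = 2
G(5) = mex{2,1} = 0
G(6) = mex{0,0} = 1
G(7) = mex{1,1} = 0
G(8) = mex{0,2,0} = 1
G(9) = mex{1,0,1} = 2
G(10) = mex{2,1,0} = 3
G(11) = mex{3,0,1} = 2
G(12) = mex{2,1,2} = 0
G(13) = mex{0,2,0} = 1
G(14) = mex{1,3,1} = 0
G(15) = mex{0,2,0} = 1
G(16) = mex{1,0,1} = 2
G(17) = mex{2,1,2} = 0
G(18) = mex{0,0,3} = 1
G(19) = mex{1,1,2} = 0
G(20) = mex{0,2,0} = 1
G(21) = mex{1,0,1} = 2
G(22) = mex{2,1,0} = 3
G(23) = mex{3,0,1} = 2
G_A(23) = 2.
Stack B, S = {1, 2, 4, 5, 7}:
n :  0  1  2  3  4  5  6  7  8  9 10 11 12 13
G :  0  1  2  0  1  2  0  1  2  0  1  2  0  1
G_B(13) = 1.
Combined Grundy value = 2 ⊕ 1 = 3.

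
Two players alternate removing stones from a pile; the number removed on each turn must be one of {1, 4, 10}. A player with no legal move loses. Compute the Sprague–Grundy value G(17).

G(0) = 0
G(1) = mex{0} = 1
G(2) = mex{1} = 0
G(3) = mex{0} = 1
G(4) = mex{1,0} = 2
G(5) = mex{2,1} = 0
G(6) = mex{0,0} = 1
G(7) = mex{1,1} = 0
G(8) = mex{0,2} = 1
G(9) = mex{1,0} = 2
G(10) = mex{2,1,0} = 3
G(11) = mex{3,0,1} = 2
G(12) = mex{2,1,0} = 3
G(13) = mex{3,2,1} = 0
G(14) = mex{0,3,2} = 1
G(15) = mex{1,2,0} = 3
G(16) = mex{3,3,1} = 0
G(17) = mex{0,0,0} = 1

1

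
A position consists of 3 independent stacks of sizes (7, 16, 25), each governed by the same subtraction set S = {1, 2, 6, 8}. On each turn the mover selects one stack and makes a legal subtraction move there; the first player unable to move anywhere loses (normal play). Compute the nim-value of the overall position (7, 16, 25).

All stacks use S = {1, 2, 6, 8}:
n :  0  1  2  3  4  5  6  7  8  9 10 11 12 13 14 15 16 17 18 19 20 21 22 23 24 25
G :  0  1  2  0  1  2  3  0  1  2  0  1  2  3  0  1  2  0  1  2  3  0  1  2  0  1
Stack A: G(7) = 0.
Stack B: G(16) = 2.
Stack C: G(25) = 1.
Combined Grundy value = 0 ⊕ 2 ⊕ 1 = 3.

3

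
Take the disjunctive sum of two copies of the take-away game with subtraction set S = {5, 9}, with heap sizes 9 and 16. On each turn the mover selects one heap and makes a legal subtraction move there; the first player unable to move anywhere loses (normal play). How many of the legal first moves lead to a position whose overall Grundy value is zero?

All heaps use S = {5, 9}:
G(0) = 0
G(1) = mex{} = 0
G(2) = mex{} = 0
G(3) = mex{} = 0
G(4) = mex{} = 0
G(5) = mex{0} = 1
G(6) = mex{0} = 1
G(7) = mex{0} = 1
G(8) = mex{0} = 1
G(9) = mex{0,0} = 1
G(10) = mex{1,0} = 2
G(11) = mex{1,0} = 2
G(12) = mex{1,0} = 2
G(13) = mex{1,0} = 2
G(14) = mex{1,1} = 0
G(15) = mex{2,1} = 0
G(16) = mex{2,1} = 0
Heap A: G(9) = 1.
Heap B: G(16) = 0.
Combined Grundy value = 1 ⊕ 0 = 1.
A winning move leaves total XOR = 0, i.e. changes one component's Grundy value g to g ⊕ X where X is the current total.
Heap A: need g' = 1⊕1 = 0. Options: 9−5→G=0, 9−9→G=0. Hits: 2.
Heap B: need g' = 0⊕1 = 1. Options: 16−5→G=2, 16−9→G=1. Hits: 1.

3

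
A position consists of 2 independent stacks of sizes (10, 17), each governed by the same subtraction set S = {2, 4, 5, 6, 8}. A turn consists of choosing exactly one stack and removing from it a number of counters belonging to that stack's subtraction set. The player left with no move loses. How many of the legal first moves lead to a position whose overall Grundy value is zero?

All stacks use S = {2, 4, 5, 6, 8}:
G(0) = 0
G(1) = mex{} = 0
G(2) = mex{0} = 1
G(3) = mex{0} = 1
G(4) = mex{1,0} = 2
G(5) = mex{1,0,0} = 2
G(6) = mex{2,1,0,0} = 3
G(7) = mex{2,1,1,0} = 3
G(8) = mex{3,2,1,1,0} = 4
G(9) = mex{3,2,2,1,0} = 4
G(10) = mex{4,3,2,2,1} = 0
G(11) = mex{4,3,3,2,1} = 0
G(12) = mex{0,4,3,3,2} = 1
G(13) = mex{0,4,4,3,2} = 1
G(14) = mex{1,0,4,4,3} = 2
G(15) = mex{1,0,0,4,3} = 2
G(16) = mex{2,1,0,0,4} = 3
G(17) = mex{2,1,1,0,4} = 3
Stack A: G(10) = 0.
Stack B: G(17) = 3.
Combined Grundy value = 0 ⊕ 3 = 3.
A winning move leaves total XOR = 0, i.e. changes one component's Grundy value g to g ⊕ X where X is the current total.
Stack A: need g' = 0⊕3 = 3. Options: 10−2→G=4, 10−4→G=3, 10−5→G=2, 10−6→G=2, 10−8→G=1. Hits: 1.
Stack B: need g' = 3⊕3 = 0. Options: 17−2→G=2, 17−4→G=1, 17−5→G=1, 17−6→G=0, 17−8→G=4. Hits: 1.

2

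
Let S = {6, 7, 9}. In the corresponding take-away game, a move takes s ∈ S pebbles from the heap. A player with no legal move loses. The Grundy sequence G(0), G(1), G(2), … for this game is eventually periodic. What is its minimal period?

G(0) = 0
G(1) = mex{} = 0
G(2) = mex{} = 0
G(3) = mex{} = 0
G(4) = mex{} = 0
G(5) = mex{} = 0
G(6) = mex{0} = 1
G(7) = mex{0,0} = 1
G(8) = mex{0,0} = 1
G(9) = mex{0,0,0} = 1
G(10) = mex{0,0,0} = 1
G(11) = mex{0,0,0} = 1
G(12) = mex{1,0,0} = 2
G(13) = mex{1,1,0} = 2
G(14) = mex{1,1,0} = 2
G(15) = mex{1,1,1} = 0
G(16) = mex{1,1,1} = 0
G(17) = mex{1,1,1} = 0
G(18) = mex{2,1,1} = 0
G(19) = mex{2,2,1} = 0
G(20) = mex{2,2,1} = 0
G(21) = mex{0,2,2} = 1
G(22) = mex{0,0,2} = 1
G(23) = mex{0,0,2} = 1
G(24) = mex{0,0,0} = 1
G(25) = mex{0,0,0} = 1
G(26) = mex{0,0,0} = 1
G(27) = mex{1,0,0} = 2
G(28) = mex{1,1,0} = 2
G(29) = mex{1,1,0} = 2
G(30) = mex{1,1,1} = 0
G(31) = mex{1,1,1} = 0
G(n+15) = G(n) holds for n = 0,…,8 (a full window of length max(S) = 9), so the sequence is purely periodic with period 15.

15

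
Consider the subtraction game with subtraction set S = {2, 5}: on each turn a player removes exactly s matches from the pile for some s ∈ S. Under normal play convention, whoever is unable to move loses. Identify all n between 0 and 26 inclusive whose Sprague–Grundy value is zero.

G(0) = 0
G(1) = mex{} = 0
G(2) = mex{0} = 1
G(3) = mex{0} = 1
G(4) = mex{1} = 0
G(5) = mex{1,0} = 2
G(6) = mex{0,0} = 1
G(7) = mex{2,1} = 0
G(8) = mex{1,1} = 0
G(9) = mex{0,0} = 1
G(10) = mex{0,2} = 1
G(11) = mex{1,1} = 0
G(12) = mex{1,0} = 2
G(13) = mex{0,0} = 1
G(14) = mex{2,1} = 0
G(15) = mex{1,1} = 0
G(16) = mex{0,0} = 1
G(17) = mex{0,2} = 1
G(18) = mex{1,1} = 0
G(19) = mex{1,0} = 2
G(20) = mex{0,0} = 1
G(21) = mex{2,1} = 0
G(22) = mex{1,1} = 0
G(23) = mex{0,0} = 1
G(24) = mex{0,2} = 1
G(25) = mex{1,1} = 0
G(26) = mex{1,0} = 2
P-positions are exactly the n with G(n) = 0.

0, 1, 4, 7, 8, 11, 14, 15, 18, 21, 22, 25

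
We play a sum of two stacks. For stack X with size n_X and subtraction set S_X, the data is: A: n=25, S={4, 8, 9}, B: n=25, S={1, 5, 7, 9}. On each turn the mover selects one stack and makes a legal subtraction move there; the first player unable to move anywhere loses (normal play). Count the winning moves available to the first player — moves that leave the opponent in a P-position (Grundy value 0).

1

Stack A, S = {4, 8, 9}:
G(0) = 0
G(1) = mex{} = 0
G(2) = mex{} = 0
G(3) = mex{} = 0
G(4) = mex{0} = 1
G(5) = mex{0} = 1
G(6) = mex{0} = 1
G(7) = mex{0} = 1
G(8) = mex{1,0} = 2
G(9) = mex{1,0,0} = 2
G(10) = mex{1,0,0} = 2
G(11) = mex{1,0,0} = 2
G(12) = mex{2,1,0} = 3
G(13) = mex{2,1,1} = 0
G(14) = mex{2,1,1} = 0
G(15) = mex{2,1,1} = 0
G(16) = mex{3,2,1} = 0
G(17) = mex{0,2,2} = 1
G(18) = mex{0,2,2} = 1
G(19) = mex{0,2,2} = 1
G(20) = mex{0,3,2} = 1
G(21) = mex{1,0,3} = 2
G(22) = mex{1,0,0} = 2
G(23) = mex{1,0,0} = 2
G(24) = mex{1,0,0} = 2
G(25) = mex{2,1,0} = 3
G_A(25) = 3.
Stack B, S = {1, 5, 7, 9}:
n :  0  1  2  3  4  5  6  7  8  9 10 11 12 13 14 15 16 17 18 19 20 21 22 23 24 25
G :  0  1  0  1  0  1  0  1  0  1  0  1  0  1  0  1  0  1  0  1  0  1  0  1  0  1
G_B(25) = 1.
Combined Grundy value = 3 ⊕ 1 = 2.
A winning move leaves total XOR = 0, i.e. changes one component's Grundy value g to g ⊕ X where X is the current total.
Stack A: need g' = 3⊕2 = 1. Options: 25−4→G=2, 25−8→G=1, 25−9→G=0. Hits: 1.
Stack B: need g' = 1⊕2 = 3. Options: 25−1→G=0, 25−5→G=0, 25−7→G=0, 25−9→G=0. Hits: 0.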